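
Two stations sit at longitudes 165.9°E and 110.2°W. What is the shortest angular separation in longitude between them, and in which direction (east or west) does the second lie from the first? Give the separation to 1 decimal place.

83.9° east

Raw difference: -110.2 − 165.9 = -276.1°.
Normalise into (−180°, 180°]: -276.1° + 360° = 83.9°.
Positive ⇒ the second point lies to the east; separation 83.9°.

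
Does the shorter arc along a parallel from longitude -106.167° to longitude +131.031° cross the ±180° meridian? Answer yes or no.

Yes

Naïve |131.031 − -106.167| = 237.198° > 180°, so the shorter arc goes the other way round — across 180°.
Signed shortest Δλ = ((131.031 − -106.167 + 180) mod 360) − 180 = -122.802°.
Going west by 122.802° from -106.167° passes through 180° before reaching +131.031°.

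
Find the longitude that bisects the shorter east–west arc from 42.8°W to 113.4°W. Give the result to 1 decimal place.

Signed shortest Δλ from -42.8° to -113.4° is -70.6°.
Midpoint longitude = -42.8° + (-70.6°)/2 = -42.8° − 35.3° = -78.1°.

78.1°W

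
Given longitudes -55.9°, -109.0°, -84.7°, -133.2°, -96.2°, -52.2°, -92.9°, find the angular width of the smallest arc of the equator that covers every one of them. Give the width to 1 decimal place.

Sort the longitudes: -133.2°, -109.0°, -96.2°, -92.9°, -84.7°, -55.9°, -52.2°.
Eastward gaps between consecutive values (wrapping around): 24.2°, 12.8°, 3.3°, 8.2°, 28.8°, 3.7°, 279.0°.
Largest gap = 279.0° ⇒ minimal covering band is its complement: 360° − 279.0° = 81.0°.
Band runs from -133.2° eastward to -52.2°.

81.0°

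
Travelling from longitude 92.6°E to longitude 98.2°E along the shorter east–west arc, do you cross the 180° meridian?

No

Signed shortest Δλ = ((98.2 − 92.6 + 180) mod 360) − 180 = 5.6°.
Going east by 5.6° from +92.6° reaches +98.2° without touching 180°.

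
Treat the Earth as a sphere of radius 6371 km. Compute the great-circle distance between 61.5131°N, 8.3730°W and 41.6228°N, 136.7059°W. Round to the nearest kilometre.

7643 km

Δλ = -136.7059 − -8.3730 = -128.3329°.
Δφ = 41.6228 − 61.5131 = -19.8903°.
a = sin²(Δφ/2) + cos φ₁ · cos φ₂ · sin²(Δλ/2) = 0.318667.
c = 2·atan2(√a, √(1−a)) = 1.19967 rad → d = 6371·c ≈ 7643.10 km.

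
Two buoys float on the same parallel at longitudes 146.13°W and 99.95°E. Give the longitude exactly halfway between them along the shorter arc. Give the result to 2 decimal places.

156.91°E

Signed shortest Δλ from -146.13° to +99.95° is -113.92°.
Midpoint longitude = -146.13° + (-113.92°)/2 = -146.13° − 56.96° = -203.09°.
Normalise into (−180°, 180°]: +156.91°.
(The naïve average (-146.13 + +99.95)/2 = -23.09° is on the wrong side of the globe.)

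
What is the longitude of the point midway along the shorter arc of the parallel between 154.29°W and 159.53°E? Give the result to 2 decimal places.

Signed shortest Δλ from -154.29° to +159.53° is -46.18°.
Midpoint longitude = -154.29° + (-46.18°)/2 = -154.29° − 23.09° = -177.38°.
(The naïve average (-154.29 + +159.53)/2 = 2.62° is on the wrong side of the globe.)

177.38°W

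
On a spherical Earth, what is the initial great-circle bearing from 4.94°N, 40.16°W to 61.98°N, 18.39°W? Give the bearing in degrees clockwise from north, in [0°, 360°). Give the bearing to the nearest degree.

Δλ = -18.39 − -40.16 = 21.77°.
θ = atan2( sin Δλ · cos φ₂ , cos φ₁ · sin φ₂ − sin φ₁ · cos φ₂ · cos Δλ )
  = atan2(0.17423, 0.84194) = 11.692° → normalised to [0°, 360°): 11.692°.

12°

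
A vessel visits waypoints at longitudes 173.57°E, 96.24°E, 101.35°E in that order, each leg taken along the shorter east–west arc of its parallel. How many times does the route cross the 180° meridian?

0

Leg 1: +173.57° → +96.24°, shortest Δλ = -77.33° (west) — does not cross 180°.
Leg 2: +96.24° → +101.35°, shortest Δλ = 5.11° (east) — does not cross 180°.
Total crossings: 0.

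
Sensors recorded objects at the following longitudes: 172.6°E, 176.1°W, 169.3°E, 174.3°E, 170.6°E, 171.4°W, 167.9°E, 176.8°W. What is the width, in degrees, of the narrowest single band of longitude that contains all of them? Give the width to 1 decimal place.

20.7°

Sort the longitudes: -176.8°, -176.1°, -171.4°, +167.9°, +169.3°, +170.6°, +172.6°, +174.3°.
Eastward gaps between consecutive values (wrapping around): 0.7°, 4.7°, 339.3°, 1.4°, 1.3°, 2.0°, 1.7°, 8.9°.
Largest gap = 339.3° ⇒ minimal covering band is its complement: 360° − 339.3° = 20.7°.
Band runs from +167.9° eastward to -171.4°, crossing the antimeridian.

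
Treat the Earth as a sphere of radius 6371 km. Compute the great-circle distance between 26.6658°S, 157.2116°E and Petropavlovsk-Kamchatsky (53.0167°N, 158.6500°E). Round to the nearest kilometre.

8861 km

Δλ = 158.6500 − 157.2116 = 1.4384°.
Δφ = 53.0167 − -26.6658 = 79.6825°.
a = sin²(Δφ/2) + cos φ₁ · cos φ₂ · sin²(Δλ/2) = 0.410533.
c = 2·atan2(√a, √(1−a)) = 1.39089 rad → d = 6371·c ≈ 8861.39 km.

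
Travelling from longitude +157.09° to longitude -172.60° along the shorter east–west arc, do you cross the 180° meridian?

Naïve |-172.60 − 157.09| = 329.69° > 180°, so the shorter arc goes the other way round — across 180°.
Signed shortest Δλ = ((-172.60 − 157.09 + 180) mod 360) − 180 = 30.31°.
Going east by 30.31° from +157.09° passes through 180° before reaching -172.60°.

Yes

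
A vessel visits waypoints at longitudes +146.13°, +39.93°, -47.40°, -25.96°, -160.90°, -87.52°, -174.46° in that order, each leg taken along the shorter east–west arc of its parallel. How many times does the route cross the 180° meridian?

Leg 1: +146.13° → +39.93°, shortest Δλ = -106.2° (west) — does not cross 180°.
Leg 2: +39.93° → -47.40°, shortest Δλ = -87.33° (west) — does not cross 180°.
Leg 3: -47.40° → -25.96°, shortest Δλ = 21.44° (east) — does not cross 180°.
Leg 4: -25.96° → -160.90°, shortest Δλ = -134.94° (west) — does not cross 180°.
Leg 5: -160.90° → -87.52°, shortest Δλ = 73.38° (east) — does not cross 180°.
Leg 6: -87.52° → -174.46°, shortest Δλ = -86.94° (west) — does not cross 180°.
Total crossings: 0.

0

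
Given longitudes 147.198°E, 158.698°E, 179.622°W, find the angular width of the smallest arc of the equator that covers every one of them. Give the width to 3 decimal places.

Sort the longitudes: -179.622°, +147.198°, +158.698°.
Eastward gaps between consecutive values (wrapping around): 326.820°, 11.500°, 21.680°.
Largest gap = 326.820° ⇒ minimal covering band is its complement: 360° − 326.820° = 33.180°.
Band runs from +147.198° eastward to -179.622°, crossing the antimeridian.

33.180°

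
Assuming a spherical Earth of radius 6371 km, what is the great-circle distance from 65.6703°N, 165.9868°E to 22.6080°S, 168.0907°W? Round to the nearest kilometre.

Δλ = -168.0907 − 165.9868 = -334.0775°; wrapped into (−180°, 180°]: 25.9225°.
Δφ = -22.6080 − 65.6703 = -88.2783°.
a = sin²(Δφ/2) + cos φ₁ · cos φ₂ · sin²(Δλ/2) = 0.504111.
c = 2·atan2(√a, √(1−a)) = 1.57902 rad → d = 6371·c ≈ 10059.92 km.

10060 km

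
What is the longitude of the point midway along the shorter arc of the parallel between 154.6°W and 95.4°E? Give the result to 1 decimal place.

Signed shortest Δλ from -154.6° to +95.4° is -110.0°.
Midpoint longitude = -154.6° + (-110.0°)/2 = -154.6° − 55.0° = -209.6°.
Normalise into (−180°, 180°]: +150.4°.
(The naïve average (-154.6 + +95.4)/2 = -29.6° is on the wrong side of the globe.)

150.4°E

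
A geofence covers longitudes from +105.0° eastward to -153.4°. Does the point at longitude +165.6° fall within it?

Yes

Band width going east from +105.0° to -153.4°: ((-153.4 − 105.0) mod 360) = 101.6°.
Offset of +165.6° east of the west edge: ((165.6 − 105.0) mod 360) = 60.6°.
60.6° ≤ 101.6° ⇒ inside.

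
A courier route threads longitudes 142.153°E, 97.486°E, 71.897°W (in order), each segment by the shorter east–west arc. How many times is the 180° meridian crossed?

Leg 1: +142.153° → +97.486°, shortest Δλ = -44.667° (west) — does not cross 180°.
Leg 2: +97.486° → -71.897°, shortest Δλ = -169.383° (west) — does not cross 180°.
Total crossings: 0.

0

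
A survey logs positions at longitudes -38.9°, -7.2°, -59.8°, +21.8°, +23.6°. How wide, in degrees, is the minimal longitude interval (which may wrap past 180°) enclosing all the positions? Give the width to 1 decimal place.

Sort the longitudes: -59.8°, -38.9°, -7.2°, +21.8°, +23.6°.
Eastward gaps between consecutive values (wrapping around): 20.9°, 31.7°, 29.0°, 1.8°, 276.6°.
Largest gap = 276.6° ⇒ minimal covering band is its complement: 360° − 276.6° = 83.4°.
Band runs from -59.8° eastward to +23.6°.

83.4°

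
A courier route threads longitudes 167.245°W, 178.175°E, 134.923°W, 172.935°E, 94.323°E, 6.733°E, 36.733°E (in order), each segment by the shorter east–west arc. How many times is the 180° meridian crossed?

3

Leg 1: -167.245° → +178.175°, shortest Δλ = -14.58° (west) — crosses 180°.
Leg 2: +178.175° → -134.923°, shortest Δλ = 46.902° (east) — crosses 180°.
Leg 3: -134.923° → +172.935°, shortest Δλ = -52.142° (west) — crosses 180°.
Leg 4: +172.935° → +94.323°, shortest Δλ = -78.612° (west) — does not cross 180°.
Leg 5: +94.323° → +6.733°, shortest Δλ = -87.59° (west) — does not cross 180°.
Leg 6: +6.733° → +36.733°, shortest Δλ = 30.0° (east) — does not cross 180°.
Total crossings: 3.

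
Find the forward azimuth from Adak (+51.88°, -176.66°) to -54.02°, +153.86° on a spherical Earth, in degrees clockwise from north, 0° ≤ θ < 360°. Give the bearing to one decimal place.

Δλ = 153.86 − -176.66 = 330.52°; wrapped into (−180°, 180°]: -29.48°.
θ = atan2( sin Δλ · cos φ₂ , cos φ₁ · sin φ₂ − sin φ₁ · cos φ₂ · cos Δλ )
  = atan2(-0.28912, -0.90190) = -162.226° → normalised to [0°, 360°): 197.774°.

197.8°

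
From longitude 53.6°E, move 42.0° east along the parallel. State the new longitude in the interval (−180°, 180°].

Start at +53.6°; shift +42.0° → +95.6°.
+95.6° already lies in (−180°, 180°].

95.6°E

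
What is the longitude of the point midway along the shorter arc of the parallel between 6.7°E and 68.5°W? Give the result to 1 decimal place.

Signed shortest Δλ from +6.7° to -68.5° is -75.2°.
Midpoint longitude = +6.7° + (-75.2°)/2 = +6.7° − 37.6° = -30.9°.

30.9°W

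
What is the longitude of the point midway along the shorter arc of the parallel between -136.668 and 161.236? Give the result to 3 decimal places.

-167.716°

Signed shortest Δλ from -136.668° to +161.236° is -62.096°.
Midpoint longitude = -136.668° + (-62.096°)/2 = -136.668° − 31.048° = -167.716°.
(The naïve average (-136.668 + +161.236)/2 = 12.284° is on the wrong side of the globe.)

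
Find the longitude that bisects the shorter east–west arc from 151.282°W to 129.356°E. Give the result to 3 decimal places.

Signed shortest Δλ from -151.282° to +129.356° is -79.362°.
Midpoint longitude = -151.282° + (-79.362°)/2 = -151.282° − 39.681° = -190.963°.
Normalise into (−180°, 180°]: +169.037°.
(The naïve average (-151.282 + +129.356)/2 = -10.963° is on the wrong side of the globe.)

169.037°E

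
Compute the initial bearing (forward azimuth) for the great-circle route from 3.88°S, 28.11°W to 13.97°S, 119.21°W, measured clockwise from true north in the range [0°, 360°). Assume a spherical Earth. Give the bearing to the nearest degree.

Δλ = -119.21 − -28.11 = -91.10°.
θ = atan2( sin Δλ · cos φ₂ , cos φ₁ · sin φ₂ − sin φ₁ · cos φ₂ · cos Δλ )
  = atan2(-0.97024, -0.24212) = -104.012° → normalised to [0°, 360°): 255.988°.

256°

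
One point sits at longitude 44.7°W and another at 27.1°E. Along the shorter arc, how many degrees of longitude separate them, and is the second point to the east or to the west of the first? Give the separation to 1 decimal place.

Raw difference: 27.1 − -44.7 = 71.8°.
Normalise into (−180°, 180°]: 71.8° stays 71.8°.
Positive ⇒ the second point lies to the east; separation 71.8°.

71.8° east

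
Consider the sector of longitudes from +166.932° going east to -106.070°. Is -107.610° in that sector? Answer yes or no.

Yes

Band width going east from +166.932° to -106.070°: ((-106.070 − 166.932) mod 360) = 86.998°.
Offset of -107.610° east of the west edge: ((-107.610 − 166.932) mod 360) = 85.458°.
85.458° ≤ 86.998° ⇒ inside.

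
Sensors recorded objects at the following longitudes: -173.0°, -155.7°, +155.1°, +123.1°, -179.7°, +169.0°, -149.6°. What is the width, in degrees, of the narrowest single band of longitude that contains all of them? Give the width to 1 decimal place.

87.3°

Sort the longitudes: -179.7°, -173.0°, -155.7°, -149.6°, +123.1°, +155.1°, +169.0°.
Eastward gaps between consecutive values (wrapping around): 6.7°, 17.3°, 6.1°, 272.7°, 32.0°, 13.9°, 11.3°.
Largest gap = 272.7° ⇒ minimal covering band is its complement: 360° − 272.7° = 87.3°.
Band runs from +123.1° eastward to -149.6°, crossing the antimeridian.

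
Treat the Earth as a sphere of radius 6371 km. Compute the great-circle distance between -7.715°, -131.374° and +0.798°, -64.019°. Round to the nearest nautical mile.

4064 nmi

Δλ = -64.019 − -131.374 = 67.355°.
Δφ = 0.798 − -7.715 = 8.513°.
a = sin²(Δφ/2) + cos φ₁ · cos φ₂ · sin²(Δλ/2) = 0.310186.
c = 2·atan2(√a, √(1−a)) = 1.18140 rad → d = 6371·c ≈ 7526.71 km ≈ 4064.10 nmi.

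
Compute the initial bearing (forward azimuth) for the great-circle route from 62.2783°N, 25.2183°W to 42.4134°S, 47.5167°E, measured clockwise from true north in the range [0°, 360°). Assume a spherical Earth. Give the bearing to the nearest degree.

Δλ = 47.5167 − -25.2183 = 72.7350°.
θ = atan2( sin Δλ · cos φ₂ , cos φ₁ · sin φ₂ − sin φ₁ · cos φ₂ · cos Δλ )
  = atan2(0.70503, -0.50772) = 125.759° → normalised to [0°, 360°): 125.759°.

126°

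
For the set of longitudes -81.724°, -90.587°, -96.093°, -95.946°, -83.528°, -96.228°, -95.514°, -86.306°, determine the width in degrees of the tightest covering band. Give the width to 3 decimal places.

Sort the longitudes: -96.228°, -96.093°, -95.946°, -95.514°, -90.587°, -86.306°, -83.528°, -81.724°.
Eastward gaps between consecutive values (wrapping around): 0.135°, 0.147°, 0.432°, 4.927°, 4.281°, 2.778°, 1.804°, 345.496°.
Largest gap = 345.496° ⇒ minimal covering band is its complement: 360° − 345.496° = 14.504°.
Band runs from -96.228° eastward to -81.724°.

14.504°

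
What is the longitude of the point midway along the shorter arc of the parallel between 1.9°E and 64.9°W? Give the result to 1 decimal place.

Signed shortest Δλ from +1.9° to -64.9° is -66.8°.
Midpoint longitude = +1.9° + (-66.8°)/2 = +1.9° − 33.4° = -31.5°.

31.5°W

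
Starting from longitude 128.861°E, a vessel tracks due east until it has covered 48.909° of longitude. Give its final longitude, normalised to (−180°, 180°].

177.770°E

Start at +128.861°; shift +48.909° → +177.770°.
+177.770° already lies in (−180°, 180°].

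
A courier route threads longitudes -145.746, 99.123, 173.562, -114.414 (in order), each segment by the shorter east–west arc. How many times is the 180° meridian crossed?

2

Leg 1: -145.746° → +99.123°, shortest Δλ = -115.131° (west) — crosses 180°.
Leg 2: +99.123° → +173.562°, shortest Δλ = 74.439° (east) — does not cross 180°.
Leg 3: +173.562° → -114.414°, shortest Δλ = 72.024° (east) — crosses 180°.
Total crossings: 2.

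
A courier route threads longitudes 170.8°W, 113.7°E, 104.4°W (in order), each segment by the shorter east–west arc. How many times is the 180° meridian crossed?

2

Leg 1: -170.8° → +113.7°, shortest Δλ = -75.5° (west) — crosses 180°.
Leg 2: +113.7° → -104.4°, shortest Δλ = 141.9° (east) — crosses 180°.
Total crossings: 2.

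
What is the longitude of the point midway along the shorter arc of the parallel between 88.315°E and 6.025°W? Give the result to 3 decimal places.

41.145°E

Signed shortest Δλ from +88.315° to -6.025° is -94.340°.
Midpoint longitude = +88.315° + (-94.340°)/2 = +88.315° − 47.170° = +41.145°.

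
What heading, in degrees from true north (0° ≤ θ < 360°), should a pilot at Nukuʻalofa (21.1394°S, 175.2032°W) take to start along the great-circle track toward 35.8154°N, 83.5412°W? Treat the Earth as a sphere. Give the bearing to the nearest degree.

56°

Δλ = -83.5412 − -175.2032 = 91.6620°.
θ = atan2( sin Δλ · cos φ₂ , cos φ₁ · sin φ₂ − sin φ₁ · cos φ₂ · cos Δλ )
  = atan2(0.81057, 0.53731) = 56.460° → normalised to [0°, 360°): 56.460°.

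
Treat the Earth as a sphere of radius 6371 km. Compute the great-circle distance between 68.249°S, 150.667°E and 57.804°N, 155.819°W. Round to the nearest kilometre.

14673 km

Δλ = -155.819 − 150.667 = -306.486°; wrapped into (−180°, 180°]: 53.514°.
Δφ = 57.804 − -68.249 = 126.053°.
a = sin²(Δφ/2) + cos φ₁ · cos φ₂ · sin²(Δλ/2) = 0.834287.
c = 2·atan2(√a, √(1−a)) = 2.30309 rad → d = 6371·c ≈ 14672.96 km.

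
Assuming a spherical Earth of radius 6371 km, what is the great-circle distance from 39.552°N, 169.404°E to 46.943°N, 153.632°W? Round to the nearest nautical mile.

Δλ = -153.632 − 169.404 = -323.036°; wrapped into (−180°, 180°]: 36.964°.
Δφ = 46.943 − 39.552 = 7.391°.
a = sin²(Δφ/2) + cos φ₁ · cos φ₂ · sin²(Δλ/2) = 0.057055.
c = 2·atan2(√a, √(1−a)) = 0.48239 rad → d = 6371·c ≈ 3073.30 km ≈ 1659.45 nmi.

1659 nmi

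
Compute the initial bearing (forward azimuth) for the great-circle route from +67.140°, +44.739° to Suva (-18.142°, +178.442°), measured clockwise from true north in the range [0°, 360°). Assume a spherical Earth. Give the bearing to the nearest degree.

Δλ = 178.442 − 44.739 = 133.703°.
θ = atan2( sin Δλ · cos φ₂ , cos φ₁ · sin φ₂ − sin φ₁ · cos φ₂ · cos Δλ )
  = atan2(0.68699, 0.48404) = 54.832° → normalised to [0°, 360°): 54.832°.

55°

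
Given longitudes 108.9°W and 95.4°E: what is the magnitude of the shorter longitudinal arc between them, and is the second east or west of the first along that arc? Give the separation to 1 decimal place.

Raw difference: 95.4 − -108.9 = 204.3°.
Normalise into (−180°, 180°]: 204.3° − 360° = -155.7°.
Negative ⇒ the second point lies to the west; separation 155.7°.

155.7° west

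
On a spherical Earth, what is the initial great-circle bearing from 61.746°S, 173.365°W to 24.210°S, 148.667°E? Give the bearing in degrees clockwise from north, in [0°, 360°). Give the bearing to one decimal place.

308.1°

Δλ = 148.667 − -173.365 = 322.032°; wrapped into (−180°, 180°]: -37.968°.
θ = atan2( sin Δλ · cos φ₂ , cos φ₁ · sin φ₂ − sin φ₁ · cos φ₂ · cos Δλ )
  = atan2(-0.56111, 0.43923) = -51.947° → normalised to [0°, 360°): 308.053°.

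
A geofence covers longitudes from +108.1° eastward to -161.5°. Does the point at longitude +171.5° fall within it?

Band width going east from +108.1° to -161.5°: ((-161.5 − 108.1) mod 360) = 90.4°.
Offset of +171.5° east of the west edge: ((171.5 − 108.1) mod 360) = 63.4°.
63.4° ≤ 90.4° ⇒ inside.

Yes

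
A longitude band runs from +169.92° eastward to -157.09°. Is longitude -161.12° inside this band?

Band width going east from +169.92° to -157.09°: ((-157.09 − 169.92) mod 360) = 32.99°.
Offset of -161.12° east of the west edge: ((-161.12 − 169.92) mod 360) = 28.96°.
28.96° ≤ 32.99° ⇒ inside.

Yes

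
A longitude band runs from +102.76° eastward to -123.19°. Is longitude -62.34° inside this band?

Band width going east from +102.76° to -123.19°: ((-123.19 − 102.76) mod 360) = 134.05°.
Offset of -62.34° east of the west edge: ((-62.34 − 102.76) mod 360) = 194.90°.
194.90° > 134.05° ⇒ outside.

No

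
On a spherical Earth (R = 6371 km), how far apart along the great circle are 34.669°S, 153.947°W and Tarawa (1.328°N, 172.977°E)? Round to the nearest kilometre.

5280 km

Δλ = 172.977 − -153.947 = 326.924°; wrapped into (−180°, 180°]: -33.076°.
Δφ = 1.328 − -34.669 = 35.997°.
a = sin²(Δφ/2) + cos φ₁ · cos φ₂ · sin²(Δλ/2) = 0.162098.
c = 2·atan2(√a, √(1−a)) = 0.82874 rad → d = 6371·c ≈ 5279.92 km.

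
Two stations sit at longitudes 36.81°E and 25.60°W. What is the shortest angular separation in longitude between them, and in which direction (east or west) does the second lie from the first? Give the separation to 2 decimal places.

Raw difference: -25.60 − 36.81 = -62.41°.
Normalise into (−180°, 180°]: -62.41° stays -62.41°.
Negative ⇒ the second point lies to the west; separation 62.41°.

62.41° west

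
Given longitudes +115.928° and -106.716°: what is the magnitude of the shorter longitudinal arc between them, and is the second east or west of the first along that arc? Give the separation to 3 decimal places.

Raw difference: -106.716 − 115.928 = -222.644°.
Normalise into (−180°, 180°]: -222.644° + 360° = 137.356°.
Positive ⇒ the second point lies to the east; separation 137.356°.

137.356° east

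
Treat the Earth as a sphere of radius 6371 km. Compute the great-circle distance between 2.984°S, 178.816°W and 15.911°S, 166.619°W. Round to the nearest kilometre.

1962 km

Δλ = -166.619 − -178.816 = 12.197°.
Δφ = -15.911 − -2.984 = -12.927°.
a = sin²(Δφ/2) + cos φ₁ · cos φ₂ · sin²(Δλ/2) = 0.023511.
c = 2·atan2(√a, √(1−a)) = 0.30788 rad → d = 6371·c ≈ 1961.53 km.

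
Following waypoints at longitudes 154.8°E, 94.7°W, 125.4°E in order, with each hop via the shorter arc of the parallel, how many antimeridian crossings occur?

2

Leg 1: +154.8° → -94.7°, shortest Δλ = 110.5° (east) — crosses 180°.
Leg 2: -94.7° → +125.4°, shortest Δλ = -139.9° (west) — crosses 180°.
Total crossings: 2.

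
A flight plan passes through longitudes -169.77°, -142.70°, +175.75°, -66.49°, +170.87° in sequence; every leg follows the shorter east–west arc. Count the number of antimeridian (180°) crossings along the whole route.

3

Leg 1: -169.77° → -142.70°, shortest Δλ = 27.07° (east) — does not cross 180°.
Leg 2: -142.70° → +175.75°, shortest Δλ = -41.55° (west) — crosses 180°.
Leg 3: +175.75° → -66.49°, shortest Δλ = 117.76° (east) — crosses 180°.
Leg 4: -66.49° → +170.87°, shortest Δλ = -122.64° (west) — crosses 180°.
Total crossings: 3.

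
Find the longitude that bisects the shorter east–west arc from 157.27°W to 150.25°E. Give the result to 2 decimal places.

176.49°E

Signed shortest Δλ from -157.27° to +150.25° is -52.48°.
Midpoint longitude = -157.27° + (-52.48°)/2 = -157.27° − 26.24° = -183.51°.
Normalise into (−180°, 180°]: +176.49°.
(The naïve average (-157.27 + +150.25)/2 = -3.51° is on the wrong side of the globe.)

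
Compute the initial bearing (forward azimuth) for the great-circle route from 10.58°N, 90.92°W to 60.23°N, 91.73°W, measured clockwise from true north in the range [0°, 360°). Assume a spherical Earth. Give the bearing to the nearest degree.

359°

Δλ = -91.73 − -90.92 = -0.81°.
θ = atan2( sin Δλ · cos φ₂ , cos φ₁ · sin φ₂ − sin φ₁ · cos φ₂ · cos Δλ )
  = atan2(-0.00702, 0.76211) = -0.528° → normalised to [0°, 360°): 359.472°.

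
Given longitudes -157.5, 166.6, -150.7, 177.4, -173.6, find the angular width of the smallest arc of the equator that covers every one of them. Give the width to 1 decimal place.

42.7°

Sort the longitudes: -173.6°, -157.5°, -150.7°, +166.6°, +177.4°.
Eastward gaps between consecutive values (wrapping around): 16.1°, 6.8°, 317.3°, 10.8°, 9.0°.
Largest gap = 317.3° ⇒ minimal covering band is its complement: 360° − 317.3° = 42.7°.
Band runs from +166.6° eastward to -150.7°, crossing the antimeridian.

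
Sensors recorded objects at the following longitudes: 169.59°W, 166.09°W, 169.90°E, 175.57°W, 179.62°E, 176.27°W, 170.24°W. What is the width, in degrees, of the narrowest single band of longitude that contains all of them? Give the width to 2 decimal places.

24.01°

Sort the longitudes: -176.27°, -175.57°, -170.24°, -169.59°, -166.09°, +169.90°, +179.62°.
Eastward gaps between consecutive values (wrapping around): 0.70°, 5.33°, 0.65°, 3.50°, 335.99°, 9.72°, 4.11°.
Largest gap = 335.99° ⇒ minimal covering band is its complement: 360° − 335.99° = 24.01°.
Band runs from +169.90° eastward to -166.09°, crossing the antimeridian.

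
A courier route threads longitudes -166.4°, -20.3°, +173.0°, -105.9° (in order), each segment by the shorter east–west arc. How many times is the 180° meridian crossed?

2

Leg 1: -166.4° → -20.3°, shortest Δλ = 146.1° (east) — does not cross 180°.
Leg 2: -20.3° → +173.0°, shortest Δλ = -166.7° (west) — crosses 180°.
Leg 3: +173.0° → -105.9°, shortest Δλ = 81.1° (east) — crosses 180°.
Total crossings: 2.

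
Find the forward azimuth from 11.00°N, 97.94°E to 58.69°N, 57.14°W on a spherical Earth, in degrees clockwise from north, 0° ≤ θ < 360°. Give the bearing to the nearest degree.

347°

Δλ = -57.14 − 97.94 = -155.08°.
θ = atan2( sin Δλ · cos φ₂ , cos φ₁ · sin φ₂ − sin φ₁ · cos φ₂ · cos Δλ )
  = atan2(-0.21896, 0.92860) = -13.268° → normalised to [0°, 360°): 346.732°.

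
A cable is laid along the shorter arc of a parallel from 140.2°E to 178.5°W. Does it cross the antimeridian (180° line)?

Naïve |-178.5 − 140.2| = 318.7° > 180°, so the shorter arc goes the other way round — across 180°.
Signed shortest Δλ = ((-178.5 − 140.2 + 180) mod 360) − 180 = 41.3°.
Going east by 41.3° from +140.2° passes through 180° before reaching -178.5°.

Yes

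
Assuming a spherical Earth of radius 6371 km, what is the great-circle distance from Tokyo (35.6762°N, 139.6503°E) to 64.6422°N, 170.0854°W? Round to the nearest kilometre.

4610 km

Δλ = -170.0854 − 139.6503 = -309.7357°; wrapped into (−180°, 180°]: 50.2643°.
Δφ = 64.6422 − 35.6762 = 28.9660°.
a = sin²(Δφ/2) + cos φ₁ · cos φ₂ · sin²(Δλ/2) = 0.125298.
c = 2·atan2(√a, √(1−a)) = 0.72364 rad → d = 6371·c ≈ 4610.28 km.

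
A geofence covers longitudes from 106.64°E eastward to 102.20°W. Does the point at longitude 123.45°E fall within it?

Band width going east from +106.64° to -102.20°: ((-102.20 − 106.64) mod 360) = 151.16°.
Offset of +123.45° east of the west edge: ((123.45 − 106.64) mod 360) = 16.81°.
16.81° ≤ 151.16° ⇒ inside.

Yes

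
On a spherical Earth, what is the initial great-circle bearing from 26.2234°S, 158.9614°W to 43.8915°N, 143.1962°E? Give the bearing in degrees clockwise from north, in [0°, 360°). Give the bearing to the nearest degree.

Δλ = 143.1962 − -158.9614 = 302.1576°; wrapped into (−180°, 180°]: -57.8424°.
θ = atan2( sin Δλ · cos φ₂ , cos φ₁ · sin φ₂ − sin φ₁ · cos φ₂ · cos Δλ )
  = atan2(-0.61010, 0.79143) = -37.628° → normalised to [0°, 360°): 322.372°.

322°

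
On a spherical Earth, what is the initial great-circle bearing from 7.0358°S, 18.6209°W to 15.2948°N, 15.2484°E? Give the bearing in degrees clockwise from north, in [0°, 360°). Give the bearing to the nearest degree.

Δλ = 15.2484 − -18.6209 = 33.8693°.
θ = atan2( sin Δλ · cos φ₂ , cos φ₁ · sin φ₂ − sin φ₁ · cos φ₂ · cos Δλ )
  = atan2(0.53756, 0.35990) = 56.197° → normalised to [0°, 360°): 56.197°.

56°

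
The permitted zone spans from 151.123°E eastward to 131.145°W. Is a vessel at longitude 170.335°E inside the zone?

Yes

Band width going east from +151.123° to -131.145°: ((-131.145 − 151.123) mod 360) = 77.732°.
Offset of +170.335° east of the west edge: ((170.335 − 151.123) mod 360) = 19.212°.
19.212° ≤ 77.732° ⇒ inside.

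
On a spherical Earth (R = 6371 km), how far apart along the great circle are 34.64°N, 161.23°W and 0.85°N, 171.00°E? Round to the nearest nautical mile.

2557 nmi

Δλ = 171.00 − -161.23 = 332.23°; wrapped into (−180°, 180°]: -27.77°.
Δφ = 0.85 − 34.64 = -33.79°.
a = sin²(Δφ/2) + cos φ₁ · cos φ₂ · sin²(Δλ/2) = 0.131834.
c = 2·atan2(√a, √(1−a)) = 0.74316 rad → d = 6371·c ≈ 4734.68 km ≈ 2556.52 nmi.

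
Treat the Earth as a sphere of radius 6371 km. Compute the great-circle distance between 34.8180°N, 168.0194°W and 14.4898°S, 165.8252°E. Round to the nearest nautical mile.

3315 nmi

Δλ = 165.8252 − -168.0194 = 333.8446°; wrapped into (−180°, 180°]: -26.1554°.
Δφ = -14.4898 − 34.8180 = -49.3078°.
a = sin²(Δφ/2) + cos φ₁ · cos φ₂ · sin²(Δλ/2) = 0.214698.
c = 2·atan2(√a, √(1−a)) = 0.96356 rad → d = 6371·c ≈ 6138.82 km ≈ 3314.70 nmi.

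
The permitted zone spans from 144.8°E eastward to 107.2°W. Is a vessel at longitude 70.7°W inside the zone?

Band width going east from +144.8° to -107.2°: ((-107.2 − 144.8) mod 360) = 108.0°.
Offset of -70.7° east of the west edge: ((-70.7 − 144.8) mod 360) = 144.5°.
144.5° > 108.0° ⇒ outside.

No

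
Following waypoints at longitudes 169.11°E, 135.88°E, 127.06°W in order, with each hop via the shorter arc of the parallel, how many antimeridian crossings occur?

1

Leg 1: +169.11° → +135.88°, shortest Δλ = -33.23° (west) — does not cross 180°.
Leg 2: +135.88° → -127.06°, shortest Δλ = 97.06° (east) — crosses 180°.
Total crossings: 1.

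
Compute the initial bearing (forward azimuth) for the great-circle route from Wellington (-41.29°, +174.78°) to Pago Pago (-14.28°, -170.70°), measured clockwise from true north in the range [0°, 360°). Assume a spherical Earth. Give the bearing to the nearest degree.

Δλ = -170.70 − 174.78 = -345.48°; wrapped into (−180°, 180°]: 14.52°.
θ = atan2( sin Δλ · cos φ₂ , cos φ₁ · sin φ₂ − sin φ₁ · cos φ₂ · cos Δλ )
  = atan2(0.24297, 0.43372) = 29.258° → normalised to [0°, 360°): 29.258°.

29°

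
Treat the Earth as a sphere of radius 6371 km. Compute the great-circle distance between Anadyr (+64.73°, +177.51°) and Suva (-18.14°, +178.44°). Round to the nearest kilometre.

9215 km

Δλ = 178.44 − 177.51 = 0.93°.
Δφ = -18.14 − 64.73 = -82.87°.
a = sin²(Δφ/2) + cos φ₁ · cos φ₂ · sin²(Δλ/2) = 0.437966.
c = 2·atan2(√a, √(1−a)) = 1.44641 rad → d = 6371·c ≈ 9215.07 km.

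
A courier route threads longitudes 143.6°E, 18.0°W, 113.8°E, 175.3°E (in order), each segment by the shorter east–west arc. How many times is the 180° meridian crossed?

0

Leg 1: +143.6° → -18.0°, shortest Δλ = -161.6° (west) — does not cross 180°.
Leg 2: -18.0° → +113.8°, shortest Δλ = 131.8° (east) — does not cross 180°.
Leg 3: +113.8° → +175.3°, shortest Δλ = 61.5° (east) — does not cross 180°.
Total crossings: 0.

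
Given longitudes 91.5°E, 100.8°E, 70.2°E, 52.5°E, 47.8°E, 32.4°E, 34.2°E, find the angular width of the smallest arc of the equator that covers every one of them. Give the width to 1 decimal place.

Sort the longitudes: +32.4°, +34.2°, +47.8°, +52.5°, +70.2°, +91.5°, +100.8°.
Eastward gaps between consecutive values (wrapping around): 1.8°, 13.6°, 4.7°, 17.7°, 21.3°, 9.3°, 291.6°.
Largest gap = 291.6° ⇒ minimal covering band is its complement: 360° − 291.6° = 68.4°.
Band runs from +32.4° eastward to +100.8°.

68.4°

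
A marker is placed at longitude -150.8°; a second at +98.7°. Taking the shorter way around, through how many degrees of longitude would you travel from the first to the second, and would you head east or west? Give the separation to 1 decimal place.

110.5° west

Raw difference: 98.7 − -150.8 = 249.5°.
Normalise into (−180°, 180°]: 249.5° − 360° = -110.5°.
Negative ⇒ the second point lies to the west; separation 110.5°.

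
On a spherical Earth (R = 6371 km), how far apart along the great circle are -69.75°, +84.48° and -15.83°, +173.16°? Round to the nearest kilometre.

8308 km

Δλ = 173.16 − 84.48 = 88.68°.
Δφ = -15.83 − -69.75 = 53.92°.
a = sin²(Δφ/2) + cos φ₁ · cos φ₂ · sin²(Δλ/2) = 0.368203.
c = 2·atan2(√a, √(1−a)) = 1.30405 rad → d = 6371·c ≈ 8308.10 km.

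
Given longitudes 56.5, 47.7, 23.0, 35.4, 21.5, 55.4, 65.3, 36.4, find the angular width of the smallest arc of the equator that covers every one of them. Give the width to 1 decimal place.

43.8°

Sort the longitudes: +21.5°, +23.0°, +35.4°, +36.4°, +47.7°, +55.4°, +56.5°, +65.3°.
Eastward gaps between consecutive values (wrapping around): 1.5°, 12.4°, 1.0°, 11.3°, 7.7°, 1.1°, 8.8°, 316.2°.
Largest gap = 316.2° ⇒ minimal covering band is its complement: 360° − 316.2° = 43.8°.
Band runs from +21.5° eastward to +65.3°.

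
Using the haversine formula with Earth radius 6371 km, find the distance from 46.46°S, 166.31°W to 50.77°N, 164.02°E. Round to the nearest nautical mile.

Δλ = 164.02 − -166.31 = 330.33°; wrapped into (−180°, 180°]: -29.67°.
Δφ = 50.77 − -46.46 = 97.23°.
a = sin²(Δφ/2) + cos φ₁ · cos φ₂ · sin²(Δλ/2) = 0.591486.
c = 2·atan2(√a, √(1−a)) = 1.75480 rad → d = 6371·c ≈ 11179.86 km ≈ 6036.64 nmi.

6037 nmi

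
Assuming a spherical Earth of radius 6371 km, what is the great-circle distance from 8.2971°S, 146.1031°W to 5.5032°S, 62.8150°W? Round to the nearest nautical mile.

4959 nmi

Δλ = -62.8150 − -146.1031 = 83.2881°.
Δφ = -5.5032 − -8.2971 = 2.7939°.
a = sin²(Δφ/2) + cos φ₁ · cos φ₂ · sin²(Δλ/2) = 0.435520.
c = 2·atan2(√a, √(1−a)) = 1.44148 rad → d = 6371·c ≈ 9183.65 km ≈ 4958.77 nmi.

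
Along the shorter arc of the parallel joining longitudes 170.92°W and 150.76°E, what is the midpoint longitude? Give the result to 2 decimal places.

Signed shortest Δλ from -170.92° to +150.76° is -38.32°.
Midpoint longitude = -170.92° + (-38.32°)/2 = -170.92° − 19.16° = -190.08°.
Normalise into (−180°, 180°]: +169.92°.
(The naïve average (-170.92 + +150.76)/2 = -10.08° is on the wrong side of the globe.)

169.92°E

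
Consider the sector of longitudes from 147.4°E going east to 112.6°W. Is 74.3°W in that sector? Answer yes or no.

Band width going east from +147.4° to -112.6°: ((-112.6 − 147.4) mod 360) = 100.0°.
Offset of -74.3° east of the west edge: ((-74.3 − 147.4) mod 360) = 138.3°.
138.3° > 100.0° ⇒ outside.

No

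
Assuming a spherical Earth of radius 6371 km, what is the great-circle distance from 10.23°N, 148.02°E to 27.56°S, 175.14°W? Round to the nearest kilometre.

Δλ = -175.14 − 148.02 = -323.16°; wrapped into (−180°, 180°]: 36.84°.
Δφ = -27.56 − 10.23 = -37.79°.
a = sin²(Δφ/2) + cos φ₁ · cos φ₂ · sin²(Δλ/2) = 0.191976.
c = 2·atan2(√a, √(1−a)) = 0.90708 rad → d = 6371·c ≈ 5779.01 km.

5779 km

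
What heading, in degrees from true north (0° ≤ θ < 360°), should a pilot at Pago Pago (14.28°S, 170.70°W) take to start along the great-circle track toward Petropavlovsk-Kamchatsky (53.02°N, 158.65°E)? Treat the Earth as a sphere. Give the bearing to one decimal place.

341.2°

Δλ = 158.65 − -170.70 = 329.35°; wrapped into (−180°, 180°]: -30.65°.
θ = atan2( sin Δλ · cos φ₂ , cos φ₁ · sin φ₂ − sin φ₁ · cos φ₂ · cos Δλ )
  = atan2(-0.30666, 0.90181) = -18.780° → normalised to [0°, 360°): 341.220°.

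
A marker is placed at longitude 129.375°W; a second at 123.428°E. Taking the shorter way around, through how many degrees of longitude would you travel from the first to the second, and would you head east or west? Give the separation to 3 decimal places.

Raw difference: 123.428 − -129.375 = 252.803°.
Normalise into (−180°, 180°]: 252.803° − 360° = -107.197°.
Negative ⇒ the second point lies to the west; separation 107.197°.

107.197° west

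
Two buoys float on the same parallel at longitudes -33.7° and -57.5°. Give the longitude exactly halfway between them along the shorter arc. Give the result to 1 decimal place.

-45.6°

Signed shortest Δλ from -33.7° to -57.5° is -23.8°.
Midpoint longitude = -33.7° + (-23.8°)/2 = -33.7° − 11.9° = -45.6°.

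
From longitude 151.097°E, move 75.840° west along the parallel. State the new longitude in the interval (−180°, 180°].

Start at +151.097°; shift −75.840° → +75.257°.
+75.257° already lies in (−180°, 180°].

75.257°E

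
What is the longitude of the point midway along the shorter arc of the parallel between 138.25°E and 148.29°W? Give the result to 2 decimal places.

174.98°E

Signed shortest Δλ from +138.25° to -148.29° is +73.46°.
Midpoint longitude = +138.25° + (+73.46°)/2 = +138.25° + 36.73° = +174.98°.
(The naïve average (+138.25 + -148.29)/2 = -5.02° is on the wrong side of the globe.)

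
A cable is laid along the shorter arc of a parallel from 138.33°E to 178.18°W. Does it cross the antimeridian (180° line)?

Yes

Naïve |-178.18 − 138.33| = 316.51° > 180°, so the shorter arc goes the other way round — across 180°.
Signed shortest Δλ = ((-178.18 − 138.33 + 180) mod 360) − 180 = 43.49°.
Going east by 43.49° from +138.33° passes through 180° before reaching -178.18°.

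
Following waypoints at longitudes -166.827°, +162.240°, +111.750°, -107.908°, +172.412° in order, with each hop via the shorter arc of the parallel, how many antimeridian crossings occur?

3

Leg 1: -166.827° → +162.240°, shortest Δλ = -30.933° (west) — crosses 180°.
Leg 2: +162.240° → +111.750°, shortest Δλ = -50.49° (west) — does not cross 180°.
Leg 3: +111.750° → -107.908°, shortest Δλ = 140.342° (east) — crosses 180°.
Leg 4: -107.908° → +172.412°, shortest Δλ = -79.68° (west) — crosses 180°.
Total crossings: 3.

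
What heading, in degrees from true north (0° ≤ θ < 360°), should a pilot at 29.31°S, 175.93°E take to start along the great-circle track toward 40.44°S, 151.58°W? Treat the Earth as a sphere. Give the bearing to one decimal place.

Δλ = -151.58 − 175.93 = -327.51°; wrapped into (−180°, 180°]: 32.49°.
θ = atan2( sin Δλ · cos φ₂ , cos φ₁ · sin φ₂ − sin φ₁ · cos φ₂ · cos Δλ )
  = atan2(0.40882, -0.25135) = 121.584° → normalised to [0°, 360°): 121.584°.

121.6°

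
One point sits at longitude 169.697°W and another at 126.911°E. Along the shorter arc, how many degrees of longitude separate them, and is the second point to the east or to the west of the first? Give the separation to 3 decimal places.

63.392° west

Raw difference: 126.911 − -169.697 = 296.608°.
Normalise into (−180°, 180°]: 296.608° − 360° = -63.392°.
Negative ⇒ the second point lies to the west; separation 63.392°.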